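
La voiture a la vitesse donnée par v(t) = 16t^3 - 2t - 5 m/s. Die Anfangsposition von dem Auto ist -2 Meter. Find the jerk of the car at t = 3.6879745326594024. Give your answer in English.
Starting from velocity v(t) = 16·t^3 - 2·t - 5, we take 2 derivatives. Differentiating velocity, we get acceleration: a(t) = 48·t^2 - 2. Differentiating acceleration, we get jerk: j(t) = 96·t. Using j(t) = 96·t and substituting t = 3.6879745326594024, we find j = 354.045555135303.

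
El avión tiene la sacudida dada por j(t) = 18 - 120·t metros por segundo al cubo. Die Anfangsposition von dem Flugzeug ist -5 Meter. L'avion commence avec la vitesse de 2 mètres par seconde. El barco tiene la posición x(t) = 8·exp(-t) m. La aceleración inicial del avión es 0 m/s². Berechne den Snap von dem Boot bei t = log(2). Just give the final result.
Die Antwort ist 4.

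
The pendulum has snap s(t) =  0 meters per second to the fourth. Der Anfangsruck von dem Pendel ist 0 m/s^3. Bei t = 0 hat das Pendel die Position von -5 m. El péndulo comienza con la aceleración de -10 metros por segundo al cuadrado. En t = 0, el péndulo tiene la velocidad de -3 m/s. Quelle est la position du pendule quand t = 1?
En partant du snap s(t) = 0, nous prenons 4 primitives. La primitive du snap, avec j(0) = 0, donne le jerk: j(t) = 0. L'intégrale du jerk est l'accélération. En utilisant a(0) = -10, nous obtenons a(t) = -10. En intégrant l'accélération et en utilisant la condition initiale v(0) = -3, nous obtenons v(t) = -10·t - 3. En intégrant la vitesse et en utilisant la condition initiale x(0) = -5, nous obtenons x(t) = -5·t^2 - 3·t - 5. En utilisant x(t) = -5·t^2 - 3·t - 5 et en substituant t = 1, nous trouvons x = -13.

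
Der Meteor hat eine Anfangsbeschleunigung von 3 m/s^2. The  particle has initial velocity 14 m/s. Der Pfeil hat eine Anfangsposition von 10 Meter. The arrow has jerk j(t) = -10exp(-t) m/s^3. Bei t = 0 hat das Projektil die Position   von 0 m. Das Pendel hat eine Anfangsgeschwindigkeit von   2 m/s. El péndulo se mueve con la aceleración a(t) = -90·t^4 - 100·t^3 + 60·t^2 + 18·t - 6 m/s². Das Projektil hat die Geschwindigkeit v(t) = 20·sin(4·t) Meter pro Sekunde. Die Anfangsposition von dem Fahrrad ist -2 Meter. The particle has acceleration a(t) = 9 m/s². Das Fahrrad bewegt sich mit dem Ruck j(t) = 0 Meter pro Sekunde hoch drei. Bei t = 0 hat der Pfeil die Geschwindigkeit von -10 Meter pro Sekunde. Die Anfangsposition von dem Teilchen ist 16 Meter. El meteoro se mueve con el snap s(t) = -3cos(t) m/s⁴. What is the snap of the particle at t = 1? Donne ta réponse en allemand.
Wir müssen unsere Gleichung für die Beschleunigung a(t) = 9 2-mal ableiten. Durch Ableiten von der Beschleunigung erhalten wir den Ruck: j(t) = 0. Die Ableitung von dem Ruck ergibt den Snap: s(t) = 0. Mit s(t) = 0 und Einsetzen von t = 1, finden wir s = 0.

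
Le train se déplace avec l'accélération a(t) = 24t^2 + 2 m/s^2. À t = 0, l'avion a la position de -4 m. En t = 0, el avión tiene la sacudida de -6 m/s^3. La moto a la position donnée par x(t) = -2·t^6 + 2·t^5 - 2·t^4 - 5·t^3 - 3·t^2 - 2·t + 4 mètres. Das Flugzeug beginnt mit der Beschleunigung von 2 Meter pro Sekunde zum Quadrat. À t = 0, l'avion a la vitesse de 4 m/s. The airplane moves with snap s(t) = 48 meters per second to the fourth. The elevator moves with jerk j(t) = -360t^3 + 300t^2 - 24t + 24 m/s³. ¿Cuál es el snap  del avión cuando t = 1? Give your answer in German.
Wir haben den Snap s(t) = 48. Durch Einsetzen von t = 1: s(1) = 48.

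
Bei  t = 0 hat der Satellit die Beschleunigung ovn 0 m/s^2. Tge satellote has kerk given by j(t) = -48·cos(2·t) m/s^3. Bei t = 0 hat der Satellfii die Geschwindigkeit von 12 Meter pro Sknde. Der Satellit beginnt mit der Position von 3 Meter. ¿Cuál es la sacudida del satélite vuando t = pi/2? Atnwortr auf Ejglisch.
Using j(t) = -48·cos(2·t) and substituting t = pi/2, we find j = 48.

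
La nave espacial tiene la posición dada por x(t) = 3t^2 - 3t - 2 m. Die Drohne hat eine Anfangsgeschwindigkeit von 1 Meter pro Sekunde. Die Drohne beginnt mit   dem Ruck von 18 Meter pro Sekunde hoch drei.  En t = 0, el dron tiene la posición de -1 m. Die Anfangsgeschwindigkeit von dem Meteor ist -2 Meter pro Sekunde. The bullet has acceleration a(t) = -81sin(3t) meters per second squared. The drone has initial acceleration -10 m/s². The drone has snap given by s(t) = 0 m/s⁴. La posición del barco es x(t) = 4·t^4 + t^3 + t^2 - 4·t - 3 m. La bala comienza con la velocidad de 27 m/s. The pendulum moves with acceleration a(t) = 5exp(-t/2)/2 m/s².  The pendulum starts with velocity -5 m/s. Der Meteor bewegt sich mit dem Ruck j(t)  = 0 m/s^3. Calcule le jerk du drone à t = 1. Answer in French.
Nous devons trouver la primitive de notre équation du snap s(t) = 0 1 fois. En prenant ∫s(t)dt et en appliquant j(0) = 18, nous trouvons j(t) = 18. De l'équation du jerk j(t) = 18, nous substituons t = 1 pour obtenir j = 18.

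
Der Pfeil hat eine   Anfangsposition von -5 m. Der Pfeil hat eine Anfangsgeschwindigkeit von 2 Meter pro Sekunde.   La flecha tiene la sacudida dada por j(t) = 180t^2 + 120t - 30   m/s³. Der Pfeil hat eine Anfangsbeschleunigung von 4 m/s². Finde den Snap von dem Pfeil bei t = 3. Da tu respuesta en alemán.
Um dies zu lösen, müssen wir 1 Ableitung unserer Gleichung für den Ruck j(t) = 180·t^2 + 120·t - 30 nehmen. Mit d/dt von j(t) finden wir s(t) = 360·t + 120. Mit s(t) = 360·t + 120 und Einsetzen von t = 3, finden wir s = 1200.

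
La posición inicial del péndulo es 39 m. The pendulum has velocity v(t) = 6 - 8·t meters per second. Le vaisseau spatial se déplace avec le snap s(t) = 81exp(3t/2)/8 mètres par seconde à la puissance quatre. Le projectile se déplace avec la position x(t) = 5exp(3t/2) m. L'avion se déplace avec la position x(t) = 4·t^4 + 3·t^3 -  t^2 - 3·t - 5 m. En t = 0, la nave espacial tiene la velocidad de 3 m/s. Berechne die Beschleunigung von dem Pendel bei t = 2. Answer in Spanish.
Partiendo de la velocidad v(t) = 6 - 8·t, tomamos 1 derivada. La derivada de la velocidad da la aceleración: a(t) = -8. Usando a(t) = -8 y sustituyendo t = 2, encontramos a = -8.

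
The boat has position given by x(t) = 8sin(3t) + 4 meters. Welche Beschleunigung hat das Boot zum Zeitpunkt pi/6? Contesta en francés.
Pour résoudre ceci, nous devons prendre 2 dérivées de notre équation de la position x(t) = 8·sin(3·t) + 4. En prenant d/dt de x(t), nous trouvons v(t) = 24·cos(3·t). En dérivant la vitesse, nous obtenons l'accélération: a(t) = -72·sin(3·t). Nous avons l'accélération a(t) = -72·sin(3·t). En substituant t = pi/6: a(pi/6) = -72.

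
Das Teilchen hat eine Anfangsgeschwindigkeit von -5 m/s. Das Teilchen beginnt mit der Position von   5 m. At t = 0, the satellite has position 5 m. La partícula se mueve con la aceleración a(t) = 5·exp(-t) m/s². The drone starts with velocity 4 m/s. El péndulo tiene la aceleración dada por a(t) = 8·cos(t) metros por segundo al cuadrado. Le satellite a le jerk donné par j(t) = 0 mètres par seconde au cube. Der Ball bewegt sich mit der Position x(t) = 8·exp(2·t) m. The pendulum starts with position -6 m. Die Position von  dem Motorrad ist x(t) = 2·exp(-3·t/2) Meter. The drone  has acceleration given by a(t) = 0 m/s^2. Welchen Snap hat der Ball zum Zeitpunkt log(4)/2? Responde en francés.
En partant de la position x(t) = 8·exp(2·t), nous prenons 4 dérivées. La dérivée de la position donne la vitesse: v(t) = 16·exp(2·t). La dérivée de la vitesse donne l'accélération: a(t) = 32·exp(2·t). La dérivée de l'accélération donne le jerk: j(t) = 64·exp(2·t). En dérivant le jerk, nous obtenons le snap: s(t) = 128·exp(2·t). En utilisant s(t) = 128·exp(2·t) et en substituant t = log(4)/2, nous trouvons s = 512.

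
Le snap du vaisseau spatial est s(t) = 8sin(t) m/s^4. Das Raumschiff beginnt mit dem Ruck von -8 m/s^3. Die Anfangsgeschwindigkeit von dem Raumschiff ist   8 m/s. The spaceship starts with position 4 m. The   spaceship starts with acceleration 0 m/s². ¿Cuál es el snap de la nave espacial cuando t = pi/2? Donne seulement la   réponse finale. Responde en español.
La respuesta es 8.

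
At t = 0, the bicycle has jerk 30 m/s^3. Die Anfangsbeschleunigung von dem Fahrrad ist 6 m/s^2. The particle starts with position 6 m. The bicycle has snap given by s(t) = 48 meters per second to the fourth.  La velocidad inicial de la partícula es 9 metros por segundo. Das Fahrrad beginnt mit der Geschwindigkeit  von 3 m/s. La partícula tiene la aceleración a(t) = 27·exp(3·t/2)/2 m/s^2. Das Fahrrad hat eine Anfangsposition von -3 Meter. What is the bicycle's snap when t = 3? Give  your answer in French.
En utilisant s(t) = 48 et en substituant t = 3, nous trouvons s = 48.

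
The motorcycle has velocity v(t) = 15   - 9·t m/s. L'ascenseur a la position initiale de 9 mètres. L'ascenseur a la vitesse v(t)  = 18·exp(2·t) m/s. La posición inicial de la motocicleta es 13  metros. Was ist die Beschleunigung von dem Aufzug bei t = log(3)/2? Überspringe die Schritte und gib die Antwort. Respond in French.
a(log(3)/2) = 108.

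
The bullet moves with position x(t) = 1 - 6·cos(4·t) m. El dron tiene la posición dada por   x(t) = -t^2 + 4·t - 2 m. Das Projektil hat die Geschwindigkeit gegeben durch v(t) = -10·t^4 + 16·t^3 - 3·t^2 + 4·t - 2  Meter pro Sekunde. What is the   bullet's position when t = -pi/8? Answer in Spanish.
Tenemos la posición x(t) = 1 - 6·cos(4·t). Sustituyendo t = -pi/8: x(-pi/8) = 1.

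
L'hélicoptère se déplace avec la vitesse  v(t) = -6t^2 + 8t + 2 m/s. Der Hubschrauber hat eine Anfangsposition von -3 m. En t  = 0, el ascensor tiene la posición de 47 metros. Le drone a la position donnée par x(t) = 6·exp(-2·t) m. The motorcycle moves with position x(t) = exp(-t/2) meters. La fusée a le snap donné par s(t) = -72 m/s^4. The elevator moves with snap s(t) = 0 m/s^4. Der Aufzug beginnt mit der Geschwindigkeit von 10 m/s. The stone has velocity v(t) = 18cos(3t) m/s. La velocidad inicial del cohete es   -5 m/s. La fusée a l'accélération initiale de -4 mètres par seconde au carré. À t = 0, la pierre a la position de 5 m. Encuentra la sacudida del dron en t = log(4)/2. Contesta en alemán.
Um dies zu lösen, müssen wir 3 Ableitungen unserer Gleichung für die Position x(t) = 6·exp(-2·t) nehmen. Durch Ableiten von der Position erhalten wir die Geschwindigkeit: v(t) = -12·exp(-2·t). Die Ableitung von der Geschwindigkeit ergibt die Beschleunigung: a(t) = 24·exp(-2·t). Durch Ableiten von der Beschleunigung erhalten wir den Ruck: j(t) = -48·exp(-2·t). Aus der Gleichung für den Ruck j(t) = -48·exp(-2·t), setzen wir t = log(4)/2 ein und erhalten j = -12.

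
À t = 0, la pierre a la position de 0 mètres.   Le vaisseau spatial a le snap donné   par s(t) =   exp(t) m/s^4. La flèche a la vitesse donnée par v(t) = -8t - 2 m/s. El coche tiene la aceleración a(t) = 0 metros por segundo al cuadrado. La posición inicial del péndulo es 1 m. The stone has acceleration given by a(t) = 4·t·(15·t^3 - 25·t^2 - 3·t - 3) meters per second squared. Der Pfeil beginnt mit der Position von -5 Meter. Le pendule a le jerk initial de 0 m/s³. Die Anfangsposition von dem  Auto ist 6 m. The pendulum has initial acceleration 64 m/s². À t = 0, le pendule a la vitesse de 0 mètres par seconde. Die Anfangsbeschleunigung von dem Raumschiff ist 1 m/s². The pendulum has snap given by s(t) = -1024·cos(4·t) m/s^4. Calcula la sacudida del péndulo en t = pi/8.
Partiendo del snap s(t) = -1024·cos(4·t), tomamos 1 integral. Integrando el snap y usando la condición inicial j(0) = 0, obtenemos j(t) = -256·sin(4·t). Tenemos la sacudida j(t) = -256·sin(4·t). Sustituyendo t = pi/8: j(pi/8) = -256.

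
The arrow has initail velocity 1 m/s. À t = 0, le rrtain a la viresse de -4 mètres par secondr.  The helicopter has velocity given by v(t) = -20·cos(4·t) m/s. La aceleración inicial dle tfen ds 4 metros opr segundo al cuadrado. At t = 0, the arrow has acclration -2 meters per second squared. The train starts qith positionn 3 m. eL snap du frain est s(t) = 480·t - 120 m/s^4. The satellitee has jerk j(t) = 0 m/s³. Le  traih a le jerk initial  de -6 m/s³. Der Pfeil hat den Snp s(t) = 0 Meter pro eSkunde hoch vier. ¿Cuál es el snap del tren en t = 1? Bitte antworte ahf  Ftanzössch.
De l'équation du snap s(t) = 480·t - 120, nous substituons t = 1 pour obtenir s = 360.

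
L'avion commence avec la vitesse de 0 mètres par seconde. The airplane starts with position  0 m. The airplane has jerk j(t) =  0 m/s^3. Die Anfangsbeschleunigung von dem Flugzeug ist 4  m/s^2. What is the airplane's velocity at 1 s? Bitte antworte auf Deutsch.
Um dies zu lösen, müssen wir 2 Stammfunktionen unserer Gleichung für den Ruck j(t) = 0 finden. Mit ∫j(t)dt und Anwendung von a(0) = 4, finden wir a(t) = 4. Die Stammfunktion von der Beschleunigung, mit v(0) = 0, ergibt die Geschwindigkeit: v(t) = 4·t. Aus der Gleichung für die Geschwindigkeit v(t) = 4·t, setzen wir t = 1 ein und erhalten v = 4.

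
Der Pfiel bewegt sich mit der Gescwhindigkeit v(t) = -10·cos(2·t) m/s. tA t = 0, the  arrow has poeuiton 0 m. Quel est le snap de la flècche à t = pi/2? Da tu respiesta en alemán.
Ausgehend von der Geschwindigkeit v(t) = -10·cos(2·t), nehmen wir 3 Ableitungen. Mit d/dt von v(t) finden wir a(t) = 20·sin(2·t). Die Ableitung von der Beschleunigung ergibt den Ruck: j(t) = 40·cos(2·t). Mit d/dt von j(t) finden wir s(t) = -80·sin(2·t). Aus der Gleichung für den Snap s(t) = -80·sin(2·t), setzen wir t = pi/2 ein und erhalten s = 0.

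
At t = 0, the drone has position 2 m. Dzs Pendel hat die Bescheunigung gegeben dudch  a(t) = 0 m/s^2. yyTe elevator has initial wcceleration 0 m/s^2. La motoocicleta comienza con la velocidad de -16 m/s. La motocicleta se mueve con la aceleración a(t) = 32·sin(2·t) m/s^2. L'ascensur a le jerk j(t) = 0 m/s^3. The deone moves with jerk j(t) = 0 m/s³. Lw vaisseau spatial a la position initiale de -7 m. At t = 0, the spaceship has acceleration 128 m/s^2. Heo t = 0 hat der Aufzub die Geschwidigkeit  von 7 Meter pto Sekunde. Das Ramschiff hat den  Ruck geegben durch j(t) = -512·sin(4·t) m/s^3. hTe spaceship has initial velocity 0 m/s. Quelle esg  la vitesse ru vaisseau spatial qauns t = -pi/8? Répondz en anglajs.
Starting from jerk j(t) = -512·sin(4·t), we take 2 integrals. Integrating jerk and using the initial condition a(0) = 128, we get a(t) = 128·cos(4·t). The antiderivative of acceleration is velocity. Using v(0) = 0, we get v(t) = 32·sin(4·t). Using v(t) = 32·sin(4·t) and substituting t = -pi/8, we find v = -32.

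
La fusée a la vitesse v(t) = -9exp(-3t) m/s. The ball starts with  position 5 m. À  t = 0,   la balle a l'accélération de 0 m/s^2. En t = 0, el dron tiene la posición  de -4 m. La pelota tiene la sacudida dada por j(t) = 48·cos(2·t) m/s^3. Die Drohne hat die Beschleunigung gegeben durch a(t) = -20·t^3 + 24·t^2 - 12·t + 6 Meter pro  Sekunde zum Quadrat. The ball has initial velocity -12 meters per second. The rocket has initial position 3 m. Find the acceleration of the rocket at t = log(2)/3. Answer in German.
Um dies zu lösen, müssen wir 1 Ableitung unserer Gleichung für die Geschwindigkeit v(t) = -9·exp(-3·t) nehmen. Mit d/dt von v(t) finden wir a(t) = 27·exp(-3·t). Aus der Gleichung für die Beschleunigung a(t) = 27·exp(-3·t), setzen wir t = log(2)/3 ein und erhalten a = 27/2.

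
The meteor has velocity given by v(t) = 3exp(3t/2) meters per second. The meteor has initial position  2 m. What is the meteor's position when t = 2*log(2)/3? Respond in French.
Pour résoudre ceci, nous devons prendre 1 intégrale de notre équation de la vitesse v(t) = 3·exp(3·t/2). La primitive de la vitesse, avec x(0) = 2, donne la position: x(t) = 2·exp(3·t/2). Nous avons la position x(t) = 2·exp(3·t/2). En substituant t = 2*log(2)/3: x(2*log(2)/3) = 4.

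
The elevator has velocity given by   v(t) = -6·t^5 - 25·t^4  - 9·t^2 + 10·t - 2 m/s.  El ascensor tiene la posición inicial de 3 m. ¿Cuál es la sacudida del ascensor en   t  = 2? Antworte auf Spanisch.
Para resolver esto, necesitamos tomar 2 derivadas de nuestra ecuación de la velocidad v(t) = -6·t^5 - 25·t^4 - 9·t^2 + 10·t - 2. La derivada de la velocidad da la aceleración: a(t) = -30·t^4 - 100·t^3 - 18·t + 10. La derivada de la aceleración da la sacudida: j(t) = -120·t^3 - 300·t^2 - 18. De la ecuación de la sacudida j(t) = -120·t^3 - 300·t^2 - 18, sustituimos t = 2 para obtener j = -2178.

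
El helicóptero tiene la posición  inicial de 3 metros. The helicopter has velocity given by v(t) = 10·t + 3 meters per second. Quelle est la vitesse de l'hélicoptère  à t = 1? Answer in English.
Using v(t) = 10·t + 3 and substituting t = 1, we find v = 13.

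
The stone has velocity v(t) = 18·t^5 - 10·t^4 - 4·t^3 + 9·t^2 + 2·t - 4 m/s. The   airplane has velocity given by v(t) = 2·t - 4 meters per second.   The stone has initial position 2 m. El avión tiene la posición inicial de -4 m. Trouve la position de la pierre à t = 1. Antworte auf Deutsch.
Wir müssen unsere Gleichung für die Geschwindigkeit v(t) = 18·t^5 - 10·t^4 - 4·t^3 + 9·t^2 + 2·t - 4 1-mal integrieren. Durch Integration von der Geschwindigkeit und Verwendung der Anfangsbedingung x(0) = 2, erhalten wir x(t) = 3·t^6 - 2·t^5 - t^4 + 3·t^3 + t^2 - 4·t + 2. Aus der Gleichung für die Position x(t) = 3·t^6 - 2·t^5 - t^4 + 3·t^3 + t^2 - 4·t + 2, setzen wir t = 1 ein und erhalten x = 2.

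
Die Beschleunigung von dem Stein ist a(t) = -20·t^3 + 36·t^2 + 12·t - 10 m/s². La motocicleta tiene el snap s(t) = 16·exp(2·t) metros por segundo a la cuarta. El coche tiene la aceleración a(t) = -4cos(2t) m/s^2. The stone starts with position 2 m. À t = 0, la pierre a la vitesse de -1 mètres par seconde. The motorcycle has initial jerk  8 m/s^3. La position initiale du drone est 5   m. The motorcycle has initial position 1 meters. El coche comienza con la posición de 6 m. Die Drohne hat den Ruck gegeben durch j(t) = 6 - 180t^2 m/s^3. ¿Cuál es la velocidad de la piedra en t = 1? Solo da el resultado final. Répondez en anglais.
The answer is 2.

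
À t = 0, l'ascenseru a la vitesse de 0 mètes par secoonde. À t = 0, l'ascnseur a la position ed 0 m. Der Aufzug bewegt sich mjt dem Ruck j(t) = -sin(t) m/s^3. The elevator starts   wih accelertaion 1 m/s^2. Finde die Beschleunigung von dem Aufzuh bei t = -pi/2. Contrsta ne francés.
En partant du jerk j(t) = -sin(t), nous prenons 1 intégrale. La primitive du jerk, avec a(0) = 1, donne l'accélération: a(t) = cos(t). De l'équation de l'accélération a(t) = cos(t), nous substituons t = -pi/2 pour obtenir a = 0.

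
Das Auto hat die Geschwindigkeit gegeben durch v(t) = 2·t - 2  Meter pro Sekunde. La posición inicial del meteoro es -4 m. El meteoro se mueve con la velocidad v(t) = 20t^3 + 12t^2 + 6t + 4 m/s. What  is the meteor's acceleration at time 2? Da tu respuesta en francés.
En partant de la vitesse v(t) = 20·t^3 + 12·t^2 + 6·t + 4, nous prenons 1 dérivée. La dérivée de la vitesse donne l'accélération: a(t) = 60·t^2 + 24·t + 6. Nous avons l'accélération a(t) = 60·t^2 + 24·t + 6. En substituant t = 2: a(2) = 294.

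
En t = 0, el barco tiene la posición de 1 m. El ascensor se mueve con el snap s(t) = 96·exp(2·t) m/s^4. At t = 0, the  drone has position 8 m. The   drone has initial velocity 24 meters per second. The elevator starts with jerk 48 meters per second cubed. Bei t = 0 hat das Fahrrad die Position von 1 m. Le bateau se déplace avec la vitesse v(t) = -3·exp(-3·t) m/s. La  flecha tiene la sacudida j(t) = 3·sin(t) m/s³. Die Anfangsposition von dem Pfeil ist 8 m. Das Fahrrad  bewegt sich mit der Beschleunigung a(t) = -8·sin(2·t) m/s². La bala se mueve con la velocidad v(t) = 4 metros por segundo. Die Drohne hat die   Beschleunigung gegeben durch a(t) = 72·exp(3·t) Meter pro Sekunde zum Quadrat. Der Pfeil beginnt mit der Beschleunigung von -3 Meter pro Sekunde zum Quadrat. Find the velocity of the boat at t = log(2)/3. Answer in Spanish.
Usando v(t) = -3·exp(-3·t) y sustituyendo t = log(2)/3, encontramos v = -3/2.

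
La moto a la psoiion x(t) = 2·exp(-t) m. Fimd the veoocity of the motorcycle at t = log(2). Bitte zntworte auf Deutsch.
Ausgehend von der Position x(t) = 2·exp(-t), nehmen wir 1 Ableitung. Die Ableitung von der Position ergibt die Geschwindigkeit: v(t) = -2·exp(-t). Mit v(t) = -2·exp(-t) und Einsetzen von t = log(2), finden wir v = -1.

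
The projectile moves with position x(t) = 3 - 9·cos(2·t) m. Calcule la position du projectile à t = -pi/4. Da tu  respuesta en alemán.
Aus der Gleichung für die Position x(t) = 3 - 9·cos(2·t), setzen wir t = -pi/4 ein und erhalten x = 3.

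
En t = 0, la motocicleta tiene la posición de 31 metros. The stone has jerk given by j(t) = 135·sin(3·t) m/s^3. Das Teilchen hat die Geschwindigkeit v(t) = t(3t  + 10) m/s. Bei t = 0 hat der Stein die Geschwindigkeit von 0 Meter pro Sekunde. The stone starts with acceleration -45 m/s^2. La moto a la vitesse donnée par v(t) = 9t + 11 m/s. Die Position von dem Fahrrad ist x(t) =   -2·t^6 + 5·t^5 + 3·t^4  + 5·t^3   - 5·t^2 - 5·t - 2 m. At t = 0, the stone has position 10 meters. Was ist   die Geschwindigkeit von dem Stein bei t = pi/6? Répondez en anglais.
Starting from jerk j(t) = 135·sin(3·t), we take 2 antiderivatives. Integrating jerk and using the initial condition a(0) = -45, we get a(t) = -45·cos(3·t). Integrating acceleration and using the initial condition v(0) = 0, we get v(t) = -15·sin(3·t). Using v(t) = -15·sin(3·t) and substituting t = pi/6, we find v = -15.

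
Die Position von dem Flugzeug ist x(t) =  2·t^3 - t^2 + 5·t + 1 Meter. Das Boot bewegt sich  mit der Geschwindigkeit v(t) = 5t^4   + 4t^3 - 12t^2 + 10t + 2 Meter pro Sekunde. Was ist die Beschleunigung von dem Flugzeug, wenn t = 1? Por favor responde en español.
Para resolver esto, necesitamos tomar 2 derivadas de nuestra ecuación de la posición x(t) = 2·t^3 - t^2 + 5·t + 1. La derivada de la posición da la velocidad: v(t) = 6·t^2 - 2·t + 5. La derivada de la velocidad da la aceleración: a(t) = 12·t - 2. De la ecuación de la aceleración a(t) = 12·t - 2, sustituimos t = 1 para obtener a = 10.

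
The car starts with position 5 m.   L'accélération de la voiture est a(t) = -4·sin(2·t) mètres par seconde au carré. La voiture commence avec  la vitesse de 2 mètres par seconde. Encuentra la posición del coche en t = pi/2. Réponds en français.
Nous devons intégrer notre équation de l'accélération a(t) = -4·sin(2·t) 2 fois. L'intégrale de l'accélération, avec v(0) = 2, donne la vitesse: v(t) = 2·cos(2·t). L'intégrale de la vitesse, avec x(0) = 5, donne la position: x(t) = sin(2·t) + 5. De l'équation de la position x(t) = sin(2·t) + 5, nous substituons t = pi/2 pour obtenir x = 5.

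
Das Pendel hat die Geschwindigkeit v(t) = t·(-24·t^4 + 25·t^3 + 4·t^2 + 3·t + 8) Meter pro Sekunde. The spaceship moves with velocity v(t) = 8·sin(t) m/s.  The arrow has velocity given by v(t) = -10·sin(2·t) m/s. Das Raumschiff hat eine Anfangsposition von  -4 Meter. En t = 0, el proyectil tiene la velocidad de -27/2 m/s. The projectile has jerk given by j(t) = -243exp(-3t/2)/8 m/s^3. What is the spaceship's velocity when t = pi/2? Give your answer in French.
De l'équation de la vitesse v(t) = 8·sin(t), nous substituons t = pi/2 pour obtenir v = 8.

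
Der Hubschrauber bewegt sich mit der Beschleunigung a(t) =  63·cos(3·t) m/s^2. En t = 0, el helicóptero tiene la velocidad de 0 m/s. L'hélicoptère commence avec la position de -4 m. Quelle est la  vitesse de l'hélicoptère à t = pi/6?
Nous devons intégrer notre équation de l'accélération a(t) = 63·cos(3·t) 1 fois. L'intégrale de l'accélération, avec v(0) = 0, donne la vitesse: v(t) = 21·sin(3·t). En utilisant v(t) = 21·sin(3·t) et en substituant t = pi/6, nous trouvons v = 21.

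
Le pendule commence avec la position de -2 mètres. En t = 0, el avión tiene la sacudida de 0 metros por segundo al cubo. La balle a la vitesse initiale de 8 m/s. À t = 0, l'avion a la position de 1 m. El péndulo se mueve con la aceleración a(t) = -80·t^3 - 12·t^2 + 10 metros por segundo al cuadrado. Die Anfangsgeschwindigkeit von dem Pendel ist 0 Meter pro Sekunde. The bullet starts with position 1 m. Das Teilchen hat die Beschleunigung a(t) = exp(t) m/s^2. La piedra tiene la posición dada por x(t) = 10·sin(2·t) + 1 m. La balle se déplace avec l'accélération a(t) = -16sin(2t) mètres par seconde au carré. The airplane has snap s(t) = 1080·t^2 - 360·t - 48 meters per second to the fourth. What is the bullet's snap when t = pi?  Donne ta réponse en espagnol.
Para resolver esto, necesitamos tomar 2 derivadas de nuestra ecuación de la aceleración a(t) = -16·sin(2·t). La derivada de la aceleración da la sacudida: j(t) = -32·cos(2·t). Tomando d/dt de j(t), encontramos s(t) = 64·sin(2·t). Usando s(t) = 64·sin(2·t) y sustituyendo t = pi, encontramos s = 0.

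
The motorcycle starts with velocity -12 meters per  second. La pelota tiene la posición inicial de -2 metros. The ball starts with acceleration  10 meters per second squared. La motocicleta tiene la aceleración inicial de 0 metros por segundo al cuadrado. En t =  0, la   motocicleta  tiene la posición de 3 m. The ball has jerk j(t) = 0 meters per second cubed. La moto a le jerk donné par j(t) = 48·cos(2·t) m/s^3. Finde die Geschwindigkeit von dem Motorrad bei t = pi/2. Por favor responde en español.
Para resolver esto, necesitamos tomar 2 antiderivadas de nuestra ecuación de la sacudida j(t) = 48·cos(2·t). Integrando la sacudida y usando la condición inicial a(0) = 0, obtenemos a(t) = 24·sin(2·t). La antiderivada de la aceleración, con v(0) = -12, da la velocidad: v(t) = -12·cos(2·t). De la ecuación de la velocidad v(t) = -12·cos(2·t), sustituimos t = pi/2 para obtener v = 12.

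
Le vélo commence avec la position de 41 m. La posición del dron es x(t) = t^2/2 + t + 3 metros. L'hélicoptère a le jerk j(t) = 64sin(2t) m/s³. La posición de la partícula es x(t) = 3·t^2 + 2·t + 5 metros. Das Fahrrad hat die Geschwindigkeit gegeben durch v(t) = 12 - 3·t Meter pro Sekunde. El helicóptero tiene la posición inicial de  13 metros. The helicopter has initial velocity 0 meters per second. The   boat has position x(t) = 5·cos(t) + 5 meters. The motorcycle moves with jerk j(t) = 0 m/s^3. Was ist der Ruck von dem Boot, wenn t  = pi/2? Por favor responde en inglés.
We must differentiate our position equation x(t) = 5·cos(t) + 5 3 times. Differentiating position, we get velocity: v(t) = -5·sin(t). The derivative of velocity gives acceleration: a(t) = -5·cos(t). Differentiating acceleration, we get jerk: j(t) = 5·sin(t). Using j(t) = 5·sin(t) and substituting t = pi/2, we find j = 5.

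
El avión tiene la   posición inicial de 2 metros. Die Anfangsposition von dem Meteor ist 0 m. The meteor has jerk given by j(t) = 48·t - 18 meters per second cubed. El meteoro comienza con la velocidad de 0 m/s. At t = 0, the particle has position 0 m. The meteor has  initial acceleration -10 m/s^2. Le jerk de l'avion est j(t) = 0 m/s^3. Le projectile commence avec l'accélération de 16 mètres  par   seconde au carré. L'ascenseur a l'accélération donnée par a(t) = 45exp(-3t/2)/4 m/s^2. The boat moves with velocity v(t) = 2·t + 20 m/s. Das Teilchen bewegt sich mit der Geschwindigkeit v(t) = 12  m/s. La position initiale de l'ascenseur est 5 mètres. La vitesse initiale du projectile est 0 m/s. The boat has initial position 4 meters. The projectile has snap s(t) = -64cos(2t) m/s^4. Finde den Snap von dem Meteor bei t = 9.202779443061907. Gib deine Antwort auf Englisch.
To solve this, we need to take 1 derivative of our jerk equation j(t) = 48·t - 18. The derivative of jerk gives snap: s(t) = 48. We have snap s(t) = 48. Substituting t = 9.202779443061907: s(9.202779443061907) = 48.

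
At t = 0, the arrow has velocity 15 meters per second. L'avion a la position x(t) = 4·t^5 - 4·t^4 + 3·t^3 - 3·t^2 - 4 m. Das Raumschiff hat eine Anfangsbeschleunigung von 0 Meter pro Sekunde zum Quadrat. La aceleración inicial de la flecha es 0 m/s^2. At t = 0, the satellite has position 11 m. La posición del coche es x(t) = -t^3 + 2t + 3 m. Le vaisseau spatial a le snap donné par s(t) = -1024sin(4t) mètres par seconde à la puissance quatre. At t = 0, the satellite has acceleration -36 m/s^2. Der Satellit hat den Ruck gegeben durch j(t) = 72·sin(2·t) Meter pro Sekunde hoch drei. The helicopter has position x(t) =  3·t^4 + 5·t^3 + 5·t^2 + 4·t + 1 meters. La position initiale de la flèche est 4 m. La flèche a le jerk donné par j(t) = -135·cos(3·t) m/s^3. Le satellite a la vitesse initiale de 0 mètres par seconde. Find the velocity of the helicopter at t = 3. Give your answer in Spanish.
Para resolver esto, necesitamos tomar 1 derivada de nuestra ecuación de la posición x(t) = 3·t^4 + 5·t^3 + 5·t^2 + 4·t + 1. La derivada de la posición da la velocidad: v(t) = 12·t^3 + 15·t^2 + 10·t + 4. Tenemos la velocidad v(t) = 12·t^3 + 15·t^2 + 10·t + 4. Sustituyendo t = 3: v(3) = 493.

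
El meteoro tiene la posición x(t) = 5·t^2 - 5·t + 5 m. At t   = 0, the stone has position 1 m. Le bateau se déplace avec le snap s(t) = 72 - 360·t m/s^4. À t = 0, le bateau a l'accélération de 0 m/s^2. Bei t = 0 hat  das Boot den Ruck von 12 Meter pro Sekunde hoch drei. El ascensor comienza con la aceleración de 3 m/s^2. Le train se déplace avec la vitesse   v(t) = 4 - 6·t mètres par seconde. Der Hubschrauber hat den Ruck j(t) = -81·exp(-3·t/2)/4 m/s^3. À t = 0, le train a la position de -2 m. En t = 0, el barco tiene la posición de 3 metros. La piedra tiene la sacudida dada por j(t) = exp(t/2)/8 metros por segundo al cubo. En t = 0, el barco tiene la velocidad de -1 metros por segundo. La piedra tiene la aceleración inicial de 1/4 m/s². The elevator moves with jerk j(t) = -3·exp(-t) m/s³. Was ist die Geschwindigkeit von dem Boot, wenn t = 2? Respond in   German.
Um dies zu lösen, müssen wir 3 Stammfunktionen unserer Gleichung für den Snap s(t) = 72 - 360·t finden. Mit ∫s(t)dt und Anwendung von j(0) = 12, finden wir j(t) = -180·t^2 + 72·t + 12. Durch Integration von dem Ruck und Verwendung der Anfangsbedingung a(0) = 0, erhalten wir a(t) = 12·t·(-5·t^2 + 3·t + 1). Die Stammfunktion von der Beschleunigung ist die Geschwindigkeit. Mit v(0) = -1 erhalten wir v(t) = -15·t^4 + 12·t^3 + 6·t^2 - 1. Wir haben die Geschwindigkeit v(t) = -15·t^4 + 12·t^3 + 6·t^2 - 1. Durch Einsetzen von t = 2: v(2) = -121.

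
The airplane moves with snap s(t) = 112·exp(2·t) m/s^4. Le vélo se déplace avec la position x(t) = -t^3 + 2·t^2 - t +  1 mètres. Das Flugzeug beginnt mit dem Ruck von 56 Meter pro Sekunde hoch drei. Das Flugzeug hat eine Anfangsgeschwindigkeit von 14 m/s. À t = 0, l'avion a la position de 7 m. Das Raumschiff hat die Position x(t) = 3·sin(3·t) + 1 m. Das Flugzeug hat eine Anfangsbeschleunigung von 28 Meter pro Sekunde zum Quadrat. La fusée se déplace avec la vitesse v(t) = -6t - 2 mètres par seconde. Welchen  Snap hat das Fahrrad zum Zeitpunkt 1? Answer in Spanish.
Partiendo de la posición x(t) = -t^3 + 2·t^2 - t + 1, tomamos 4 derivadas. Tomando d/dt de x(t), encontramos v(t) = -3·t^2 + 4·t - 1. Derivando la velocidad, obtenemos la aceleración: a(t) = 4 - 6·t. La derivada de la aceleración da la sacudida: j(t) = -6. La derivada de la sacudida da el snap: s(t) = 0. De la ecuación del snap s(t) = 0, sustituimos t = 1 para obtener s = 0.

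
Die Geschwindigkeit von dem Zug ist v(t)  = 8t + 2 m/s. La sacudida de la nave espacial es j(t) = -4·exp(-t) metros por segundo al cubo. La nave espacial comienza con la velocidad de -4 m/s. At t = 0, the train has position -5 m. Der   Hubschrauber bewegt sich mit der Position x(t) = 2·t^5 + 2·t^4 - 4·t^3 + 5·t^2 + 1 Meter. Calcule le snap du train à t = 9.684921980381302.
Nous devons dériver notre équation de la vitesse v(t) = 8·t + 2 3 fois. La dérivée de la vitesse donne l'accélération: a(t) = 8. En dérivant l'accélération, nous obtenons le jerk: j(t) = 0. En prenant d/dt de j(t), nous trouvons s(t) = 0. Nous avons le snap s(t) = 0. En substituant t = 9.684921980381302: s(9.684921980381302) = 0.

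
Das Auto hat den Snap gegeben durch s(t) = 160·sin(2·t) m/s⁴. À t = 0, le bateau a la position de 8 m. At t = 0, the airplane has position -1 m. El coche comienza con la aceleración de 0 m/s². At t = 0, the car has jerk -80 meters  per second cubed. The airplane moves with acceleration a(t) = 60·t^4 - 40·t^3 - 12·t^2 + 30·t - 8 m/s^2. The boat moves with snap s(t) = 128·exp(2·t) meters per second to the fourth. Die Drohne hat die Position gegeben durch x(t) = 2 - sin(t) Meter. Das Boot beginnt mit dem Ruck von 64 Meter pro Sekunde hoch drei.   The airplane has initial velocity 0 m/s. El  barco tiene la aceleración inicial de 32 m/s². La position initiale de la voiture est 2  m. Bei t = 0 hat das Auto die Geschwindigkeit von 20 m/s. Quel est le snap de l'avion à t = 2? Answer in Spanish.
Partiendo de la aceleración a(t) = 60·t^4 - 40·t^3 - 12·t^2 + 30·t - 8, tomamos 2 derivadas. La derivada de la aceleración da la sacudida: j(t) = 240·t^3 - 120·t^2 - 24·t + 30. Tomando d/dt de j(t), encontramos s(t) = 720·t^2 - 240·t - 24. Tenemos el snap s(t) = 720·t^2 - 240·t - 24. Sustituyendo t = 2: s(2) = 2376.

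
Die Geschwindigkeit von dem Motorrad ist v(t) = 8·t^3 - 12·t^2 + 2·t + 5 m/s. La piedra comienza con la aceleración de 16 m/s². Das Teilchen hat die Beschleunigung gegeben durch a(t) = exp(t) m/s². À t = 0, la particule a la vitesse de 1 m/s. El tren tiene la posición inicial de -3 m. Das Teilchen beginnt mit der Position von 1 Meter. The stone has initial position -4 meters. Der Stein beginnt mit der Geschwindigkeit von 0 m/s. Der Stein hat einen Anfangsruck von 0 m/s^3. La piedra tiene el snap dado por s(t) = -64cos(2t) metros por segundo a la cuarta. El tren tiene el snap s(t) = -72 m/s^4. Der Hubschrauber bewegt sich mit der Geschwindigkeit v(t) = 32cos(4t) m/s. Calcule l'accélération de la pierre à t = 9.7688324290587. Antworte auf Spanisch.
Necesitamos integrar nuestra ecuación del snap s(t) = -64·cos(2·t) 2 veces. Integrando el snap y usando la condición inicial j(0) = 0, obtenemos j(t) = -32·sin(2·t). La antiderivada de la sacudida es la aceleración. Usando a(0) = 16, obtenemos a(t) = 16·cos(2·t). Usando a(t) = 16·cos(2·t) y sustituyendo t = 9.7688324290587, encontramos a = 12.3591738788356.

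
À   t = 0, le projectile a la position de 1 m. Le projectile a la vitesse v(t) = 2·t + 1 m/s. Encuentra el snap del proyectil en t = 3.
Para resolver esto, necesitamos tomar 3 derivadas de nuestra ecuación de la velocidad v(t) = 2·t + 1. Tomando d/dt de v(t), encontramos a(t) = 2. La derivada de la aceleración da la sacudida: j(t) = 0. Derivando la sacudida, obtenemos el snap: s(t) = 0. De la ecuación del snap s(t) = 0, sustituimos t = 3 para obtener s = 0.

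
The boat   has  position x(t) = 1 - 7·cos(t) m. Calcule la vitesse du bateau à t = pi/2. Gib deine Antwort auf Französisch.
Pour résoudre ceci, nous devons prendre 1 dérivée de notre équation de la position x(t) = 1 - 7·cos(t). En prenant d/dt de x(t), nous trouvons v(t) = 7·sin(t). Nous avons la vitesse v(t) = 7·sin(t). En substituant t = pi/2: v(pi/2) = 7.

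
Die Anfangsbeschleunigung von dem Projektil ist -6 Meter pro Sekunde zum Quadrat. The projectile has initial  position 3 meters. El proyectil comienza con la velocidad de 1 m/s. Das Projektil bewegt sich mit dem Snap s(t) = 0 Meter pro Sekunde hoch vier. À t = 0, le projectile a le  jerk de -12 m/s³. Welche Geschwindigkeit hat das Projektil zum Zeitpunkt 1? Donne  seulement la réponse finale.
Die Geschwindigkeit bei t = 1 ist v = -11.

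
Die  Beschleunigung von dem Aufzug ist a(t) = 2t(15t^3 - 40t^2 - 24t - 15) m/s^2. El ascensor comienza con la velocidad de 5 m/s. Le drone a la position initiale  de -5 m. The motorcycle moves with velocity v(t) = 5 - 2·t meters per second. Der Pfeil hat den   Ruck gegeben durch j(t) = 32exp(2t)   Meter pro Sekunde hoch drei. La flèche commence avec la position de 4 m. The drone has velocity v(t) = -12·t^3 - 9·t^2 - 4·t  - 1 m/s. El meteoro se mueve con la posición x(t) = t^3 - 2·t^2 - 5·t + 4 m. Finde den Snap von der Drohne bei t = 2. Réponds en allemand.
Um dies zu lösen, müssen wir 3 Ableitungen unserer Gleichung für die Geschwindigkeit v(t) = -12·t^3 - 9·t^2 - 4·t - 1 nehmen. Mit d/dt von v(t) finden wir a(t) = -36·t^2 - 18·t - 4. Die Ableitung von der Beschleunigung ergibt den Ruck: j(t) = -72·t - 18. Die Ableitung von dem Ruck ergibt den Snap: s(t) = -72. Wir haben den Snap s(t) = -72. Durch Einsetzen von t = 2: s(2) = -72.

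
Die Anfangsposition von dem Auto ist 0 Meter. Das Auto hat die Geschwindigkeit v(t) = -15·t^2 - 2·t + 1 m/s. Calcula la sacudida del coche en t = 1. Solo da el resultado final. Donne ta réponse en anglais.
The answer is -30.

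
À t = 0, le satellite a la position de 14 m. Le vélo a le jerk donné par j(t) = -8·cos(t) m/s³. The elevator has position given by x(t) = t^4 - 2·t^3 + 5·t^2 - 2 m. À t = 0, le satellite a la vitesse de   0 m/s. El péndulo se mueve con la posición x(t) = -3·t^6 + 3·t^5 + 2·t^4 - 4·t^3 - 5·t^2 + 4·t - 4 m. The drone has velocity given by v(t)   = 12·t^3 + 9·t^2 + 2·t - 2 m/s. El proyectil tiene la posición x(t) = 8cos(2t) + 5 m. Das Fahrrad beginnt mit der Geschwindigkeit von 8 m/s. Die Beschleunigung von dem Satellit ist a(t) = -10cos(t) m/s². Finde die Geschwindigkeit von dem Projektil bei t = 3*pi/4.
Um dies zu lösen, müssen wir 1 Ableitung unserer Gleichung für die Position x(t) = 8·cos(2·t) + 5 nehmen. Die Ableitung von der Position ergibt die Geschwindigkeit: v(t) = -16·sin(2·t). Mit v(t) = -16·sin(2·t) und Einsetzen von t = 3*pi/4, finden wir v = 16.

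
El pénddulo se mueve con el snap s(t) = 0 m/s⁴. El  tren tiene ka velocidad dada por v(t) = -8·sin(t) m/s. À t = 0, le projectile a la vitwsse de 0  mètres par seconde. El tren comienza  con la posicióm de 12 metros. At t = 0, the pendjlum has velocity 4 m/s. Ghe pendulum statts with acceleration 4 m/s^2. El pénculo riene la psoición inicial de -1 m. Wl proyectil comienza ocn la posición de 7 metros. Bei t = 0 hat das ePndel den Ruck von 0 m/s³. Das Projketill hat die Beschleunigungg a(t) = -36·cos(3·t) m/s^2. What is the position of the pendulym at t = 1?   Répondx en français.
Pour résoudre ceci, nous devons prendre 4 intégrales de notre équation du snap s(t) = 0. L'intégrale du snap est le jerk. En utilisant j(0) = 0, nous obtenons j(t) = 0. En prenant ∫j(t)dt et en appliquant a(0) = 4, nous trouvons a(t) = 4. La primitive de l'accélération, avec v(0) = 4, donne la vitesse: v(t) = 4·t + 4. En prenant ∫v(t)dt et en appliquant x(0) = -1, nous trouvons x(t) = 2·t^2 + 4·t - 1. Nous avons la position x(t) = 2·t^2 + 4·t - 1. En substituant t = 1: x(1) = 5.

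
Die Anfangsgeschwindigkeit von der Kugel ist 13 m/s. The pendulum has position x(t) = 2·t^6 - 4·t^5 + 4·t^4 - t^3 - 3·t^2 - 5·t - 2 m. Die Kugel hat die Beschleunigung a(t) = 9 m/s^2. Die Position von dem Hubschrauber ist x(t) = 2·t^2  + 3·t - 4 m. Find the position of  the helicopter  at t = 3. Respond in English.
Using x(t) = 2·t^2 + 3·t - 4 and substituting t = 3, we find x = 23.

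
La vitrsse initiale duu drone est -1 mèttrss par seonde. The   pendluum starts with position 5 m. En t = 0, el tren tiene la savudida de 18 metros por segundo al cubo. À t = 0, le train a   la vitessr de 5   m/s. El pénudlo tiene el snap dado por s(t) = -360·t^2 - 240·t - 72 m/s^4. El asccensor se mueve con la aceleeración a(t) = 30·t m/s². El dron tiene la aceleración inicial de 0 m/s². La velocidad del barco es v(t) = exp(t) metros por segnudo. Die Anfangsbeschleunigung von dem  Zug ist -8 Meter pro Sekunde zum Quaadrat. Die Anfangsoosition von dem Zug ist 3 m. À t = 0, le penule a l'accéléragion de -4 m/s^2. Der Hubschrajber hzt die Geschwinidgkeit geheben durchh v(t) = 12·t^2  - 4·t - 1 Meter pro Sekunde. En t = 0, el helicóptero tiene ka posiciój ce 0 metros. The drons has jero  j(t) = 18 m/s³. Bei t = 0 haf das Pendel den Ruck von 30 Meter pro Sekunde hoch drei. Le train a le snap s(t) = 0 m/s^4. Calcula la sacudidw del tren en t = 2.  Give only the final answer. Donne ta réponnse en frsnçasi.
La réponse est 18.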